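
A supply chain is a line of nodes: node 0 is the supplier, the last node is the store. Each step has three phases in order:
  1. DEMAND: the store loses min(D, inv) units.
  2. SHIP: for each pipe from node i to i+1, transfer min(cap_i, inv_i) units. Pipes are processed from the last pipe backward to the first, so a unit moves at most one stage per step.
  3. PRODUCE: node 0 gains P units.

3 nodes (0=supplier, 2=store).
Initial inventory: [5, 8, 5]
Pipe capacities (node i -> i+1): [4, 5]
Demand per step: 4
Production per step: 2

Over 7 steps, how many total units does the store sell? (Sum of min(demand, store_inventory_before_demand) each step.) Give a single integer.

Step 1: sold=4 (running total=4) -> [3 7 6]
Step 2: sold=4 (running total=8) -> [2 5 7]
Step 3: sold=4 (running total=12) -> [2 2 8]
Step 4: sold=4 (running total=16) -> [2 2 6]
Step 5: sold=4 (running total=20) -> [2 2 4]
Step 6: sold=4 (running total=24) -> [2 2 2]
Step 7: sold=2 (running total=26) -> [2 2 2]

Answer: 26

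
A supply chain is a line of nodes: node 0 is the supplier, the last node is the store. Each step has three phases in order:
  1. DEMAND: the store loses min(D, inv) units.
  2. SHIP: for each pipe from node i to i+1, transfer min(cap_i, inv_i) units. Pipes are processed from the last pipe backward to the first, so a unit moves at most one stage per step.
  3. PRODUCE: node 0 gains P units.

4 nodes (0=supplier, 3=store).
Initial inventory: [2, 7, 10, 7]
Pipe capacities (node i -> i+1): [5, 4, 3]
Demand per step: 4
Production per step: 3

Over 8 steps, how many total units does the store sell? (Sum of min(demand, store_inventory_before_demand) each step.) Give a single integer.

Step 1: sold=4 (running total=4) -> [3 5 11 6]
Step 2: sold=4 (running total=8) -> [3 4 12 5]
Step 3: sold=4 (running total=12) -> [3 3 13 4]
Step 4: sold=4 (running total=16) -> [3 3 13 3]
Step 5: sold=3 (running total=19) -> [3 3 13 3]
Step 6: sold=3 (running total=22) -> [3 3 13 3]
Step 7: sold=3 (running total=25) -> [3 3 13 3]
Step 8: sold=3 (running total=28) -> [3 3 13 3]

Answer: 28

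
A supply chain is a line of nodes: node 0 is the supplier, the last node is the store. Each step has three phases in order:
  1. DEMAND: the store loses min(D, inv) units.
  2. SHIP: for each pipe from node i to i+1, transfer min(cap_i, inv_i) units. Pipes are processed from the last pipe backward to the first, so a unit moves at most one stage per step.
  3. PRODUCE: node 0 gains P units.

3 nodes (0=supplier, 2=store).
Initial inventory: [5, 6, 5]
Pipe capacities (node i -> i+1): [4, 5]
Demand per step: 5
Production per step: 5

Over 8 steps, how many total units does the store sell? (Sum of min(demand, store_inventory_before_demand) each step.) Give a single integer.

Step 1: sold=5 (running total=5) -> [6 5 5]
Step 2: sold=5 (running total=10) -> [7 4 5]
Step 3: sold=5 (running total=15) -> [8 4 4]
Step 4: sold=4 (running total=19) -> [9 4 4]
Step 5: sold=4 (running total=23) -> [10 4 4]
Step 6: sold=4 (running total=27) -> [11 4 4]
Step 7: sold=4 (running total=31) -> [12 4 4]
Step 8: sold=4 (running total=35) -> [13 4 4]

Answer: 35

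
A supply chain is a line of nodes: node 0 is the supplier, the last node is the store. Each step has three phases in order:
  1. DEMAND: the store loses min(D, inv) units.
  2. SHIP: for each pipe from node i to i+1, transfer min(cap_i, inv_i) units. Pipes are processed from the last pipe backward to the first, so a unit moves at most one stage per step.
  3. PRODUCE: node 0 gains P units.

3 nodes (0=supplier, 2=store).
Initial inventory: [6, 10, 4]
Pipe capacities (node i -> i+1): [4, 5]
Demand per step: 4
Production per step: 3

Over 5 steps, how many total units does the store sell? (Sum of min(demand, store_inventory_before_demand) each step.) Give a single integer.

Answer: 20

Derivation:
Step 1: sold=4 (running total=4) -> [5 9 5]
Step 2: sold=4 (running total=8) -> [4 8 6]
Step 3: sold=4 (running total=12) -> [3 7 7]
Step 4: sold=4 (running total=16) -> [3 5 8]
Step 5: sold=4 (running total=20) -> [3 3 9]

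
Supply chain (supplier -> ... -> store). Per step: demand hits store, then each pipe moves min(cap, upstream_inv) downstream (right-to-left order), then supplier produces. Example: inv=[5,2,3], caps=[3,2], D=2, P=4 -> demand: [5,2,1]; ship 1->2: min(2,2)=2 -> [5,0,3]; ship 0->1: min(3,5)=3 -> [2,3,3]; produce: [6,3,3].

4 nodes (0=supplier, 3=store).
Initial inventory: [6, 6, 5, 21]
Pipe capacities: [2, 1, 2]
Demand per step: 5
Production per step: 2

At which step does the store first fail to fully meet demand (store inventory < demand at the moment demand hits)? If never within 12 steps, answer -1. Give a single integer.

Step 1: demand=5,sold=5 ship[2->3]=2 ship[1->2]=1 ship[0->1]=2 prod=2 -> [6 7 4 18]
Step 2: demand=5,sold=5 ship[2->3]=2 ship[1->2]=1 ship[0->1]=2 prod=2 -> [6 8 3 15]
Step 3: demand=5,sold=5 ship[2->3]=2 ship[1->2]=1 ship[0->1]=2 prod=2 -> [6 9 2 12]
Step 4: demand=5,sold=5 ship[2->3]=2 ship[1->2]=1 ship[0->1]=2 prod=2 -> [6 10 1 9]
Step 5: demand=5,sold=5 ship[2->3]=1 ship[1->2]=1 ship[0->1]=2 prod=2 -> [6 11 1 5]
Step 6: demand=5,sold=5 ship[2->3]=1 ship[1->2]=1 ship[0->1]=2 prod=2 -> [6 12 1 1]
Step 7: demand=5,sold=1 ship[2->3]=1 ship[1->2]=1 ship[0->1]=2 prod=2 -> [6 13 1 1]
Step 8: demand=5,sold=1 ship[2->3]=1 ship[1->2]=1 ship[0->1]=2 prod=2 -> [6 14 1 1]
Step 9: demand=5,sold=1 ship[2->3]=1 ship[1->2]=1 ship[0->1]=2 prod=2 -> [6 15 1 1]
Step 10: demand=5,sold=1 ship[2->3]=1 ship[1->2]=1 ship[0->1]=2 prod=2 -> [6 16 1 1]
Step 11: demand=5,sold=1 ship[2->3]=1 ship[1->2]=1 ship[0->1]=2 prod=2 -> [6 17 1 1]
Step 12: demand=5,sold=1 ship[2->3]=1 ship[1->2]=1 ship[0->1]=2 prod=2 -> [6 18 1 1]
First stockout at step 7

7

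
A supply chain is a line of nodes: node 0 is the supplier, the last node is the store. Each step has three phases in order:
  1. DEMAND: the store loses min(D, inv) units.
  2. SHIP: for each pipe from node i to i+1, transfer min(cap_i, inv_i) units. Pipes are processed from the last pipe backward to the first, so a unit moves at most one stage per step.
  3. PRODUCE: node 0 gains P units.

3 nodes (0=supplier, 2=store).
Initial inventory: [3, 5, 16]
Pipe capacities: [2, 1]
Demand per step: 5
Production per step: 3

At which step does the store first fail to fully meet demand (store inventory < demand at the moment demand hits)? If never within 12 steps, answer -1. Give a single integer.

Step 1: demand=5,sold=5 ship[1->2]=1 ship[0->1]=2 prod=3 -> [4 6 12]
Step 2: demand=5,sold=5 ship[1->2]=1 ship[0->1]=2 prod=3 -> [5 7 8]
Step 3: demand=5,sold=5 ship[1->2]=1 ship[0->1]=2 prod=3 -> [6 8 4]
Step 4: demand=5,sold=4 ship[1->2]=1 ship[0->1]=2 prod=3 -> [7 9 1]
Step 5: demand=5,sold=1 ship[1->2]=1 ship[0->1]=2 prod=3 -> [8 10 1]
Step 6: demand=5,sold=1 ship[1->2]=1 ship[0->1]=2 prod=3 -> [9 11 1]
Step 7: demand=5,sold=1 ship[1->2]=1 ship[0->1]=2 prod=3 -> [10 12 1]
Step 8: demand=5,sold=1 ship[1->2]=1 ship[0->1]=2 prod=3 -> [11 13 1]
Step 9: demand=5,sold=1 ship[1->2]=1 ship[0->1]=2 prod=3 -> [12 14 1]
Step 10: demand=5,sold=1 ship[1->2]=1 ship[0->1]=2 prod=3 -> [13 15 1]
Step 11: demand=5,sold=1 ship[1->2]=1 ship[0->1]=2 prod=3 -> [14 16 1]
Step 12: demand=5,sold=1 ship[1->2]=1 ship[0->1]=2 prod=3 -> [15 17 1]
First stockout at step 4

4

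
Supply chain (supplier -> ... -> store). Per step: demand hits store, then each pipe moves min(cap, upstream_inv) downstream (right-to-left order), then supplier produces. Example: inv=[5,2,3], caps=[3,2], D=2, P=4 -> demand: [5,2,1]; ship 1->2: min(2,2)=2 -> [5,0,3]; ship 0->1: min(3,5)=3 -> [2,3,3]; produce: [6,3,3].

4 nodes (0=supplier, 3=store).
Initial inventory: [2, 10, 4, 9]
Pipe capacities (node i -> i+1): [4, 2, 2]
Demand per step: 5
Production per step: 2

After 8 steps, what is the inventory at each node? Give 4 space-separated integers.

Step 1: demand=5,sold=5 ship[2->3]=2 ship[1->2]=2 ship[0->1]=2 prod=2 -> inv=[2 10 4 6]
Step 2: demand=5,sold=5 ship[2->3]=2 ship[1->2]=2 ship[0->1]=2 prod=2 -> inv=[2 10 4 3]
Step 3: demand=5,sold=3 ship[2->3]=2 ship[1->2]=2 ship[0->1]=2 prod=2 -> inv=[2 10 4 2]
Step 4: demand=5,sold=2 ship[2->3]=2 ship[1->2]=2 ship[0->1]=2 prod=2 -> inv=[2 10 4 2]
Step 5: demand=5,sold=2 ship[2->3]=2 ship[1->2]=2 ship[0->1]=2 prod=2 -> inv=[2 10 4 2]
Step 6: demand=5,sold=2 ship[2->3]=2 ship[1->2]=2 ship[0->1]=2 prod=2 -> inv=[2 10 4 2]
Step 7: demand=5,sold=2 ship[2->3]=2 ship[1->2]=2 ship[0->1]=2 prod=2 -> inv=[2 10 4 2]
Step 8: demand=5,sold=2 ship[2->3]=2 ship[1->2]=2 ship[0->1]=2 prod=2 -> inv=[2 10 4 2]

2 10 4 2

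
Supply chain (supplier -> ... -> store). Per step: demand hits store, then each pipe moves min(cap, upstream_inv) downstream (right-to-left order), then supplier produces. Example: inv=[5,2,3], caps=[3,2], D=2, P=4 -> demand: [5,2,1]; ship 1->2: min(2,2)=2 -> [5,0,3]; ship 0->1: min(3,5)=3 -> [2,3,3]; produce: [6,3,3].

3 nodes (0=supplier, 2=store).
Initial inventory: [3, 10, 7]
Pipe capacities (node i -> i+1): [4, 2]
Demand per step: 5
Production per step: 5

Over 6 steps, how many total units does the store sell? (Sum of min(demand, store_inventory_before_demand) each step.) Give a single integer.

Step 1: sold=5 (running total=5) -> [5 11 4]
Step 2: sold=4 (running total=9) -> [6 13 2]
Step 3: sold=2 (running total=11) -> [7 15 2]
Step 4: sold=2 (running total=13) -> [8 17 2]
Step 5: sold=2 (running total=15) -> [9 19 2]
Step 6: sold=2 (running total=17) -> [10 21 2]

Answer: 17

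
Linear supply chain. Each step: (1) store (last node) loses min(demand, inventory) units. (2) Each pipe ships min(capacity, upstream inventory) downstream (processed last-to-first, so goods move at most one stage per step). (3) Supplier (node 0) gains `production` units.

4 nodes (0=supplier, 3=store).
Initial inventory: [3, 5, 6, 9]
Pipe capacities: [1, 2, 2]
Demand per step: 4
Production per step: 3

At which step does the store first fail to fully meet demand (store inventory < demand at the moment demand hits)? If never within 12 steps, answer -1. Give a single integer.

Step 1: demand=4,sold=4 ship[2->3]=2 ship[1->2]=2 ship[0->1]=1 prod=3 -> [5 4 6 7]
Step 2: demand=4,sold=4 ship[2->3]=2 ship[1->2]=2 ship[0->1]=1 prod=3 -> [7 3 6 5]
Step 3: demand=4,sold=4 ship[2->3]=2 ship[1->2]=2 ship[0->1]=1 prod=3 -> [9 2 6 3]
Step 4: demand=4,sold=3 ship[2->3]=2 ship[1->2]=2 ship[0->1]=1 prod=3 -> [11 1 6 2]
Step 5: demand=4,sold=2 ship[2->3]=2 ship[1->2]=1 ship[0->1]=1 prod=3 -> [13 1 5 2]
Step 6: demand=4,sold=2 ship[2->3]=2 ship[1->2]=1 ship[0->1]=1 prod=3 -> [15 1 4 2]
Step 7: demand=4,sold=2 ship[2->3]=2 ship[1->2]=1 ship[0->1]=1 prod=3 -> [17 1 3 2]
Step 8: demand=4,sold=2 ship[2->3]=2 ship[1->2]=1 ship[0->1]=1 prod=3 -> [19 1 2 2]
Step 9: demand=4,sold=2 ship[2->3]=2 ship[1->2]=1 ship[0->1]=1 prod=3 -> [21 1 1 2]
Step 10: demand=4,sold=2 ship[2->3]=1 ship[1->2]=1 ship[0->1]=1 prod=3 -> [23 1 1 1]
Step 11: demand=4,sold=1 ship[2->3]=1 ship[1->2]=1 ship[0->1]=1 prod=3 -> [25 1 1 1]
Step 12: demand=4,sold=1 ship[2->3]=1 ship[1->2]=1 ship[0->1]=1 prod=3 -> [27 1 1 1]
First stockout at step 4

4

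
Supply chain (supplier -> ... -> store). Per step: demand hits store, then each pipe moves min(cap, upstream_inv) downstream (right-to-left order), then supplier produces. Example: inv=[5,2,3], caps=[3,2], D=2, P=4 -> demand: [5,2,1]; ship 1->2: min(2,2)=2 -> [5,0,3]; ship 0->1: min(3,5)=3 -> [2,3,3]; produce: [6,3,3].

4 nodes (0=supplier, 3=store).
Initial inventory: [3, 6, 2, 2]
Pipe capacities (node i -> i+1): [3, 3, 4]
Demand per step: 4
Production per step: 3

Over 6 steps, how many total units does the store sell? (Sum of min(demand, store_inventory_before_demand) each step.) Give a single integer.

Answer: 16

Derivation:
Step 1: sold=2 (running total=2) -> [3 6 3 2]
Step 2: sold=2 (running total=4) -> [3 6 3 3]
Step 3: sold=3 (running total=7) -> [3 6 3 3]
Step 4: sold=3 (running total=10) -> [3 6 3 3]
Step 5: sold=3 (running total=13) -> [3 6 3 3]
Step 6: sold=3 (running total=16) -> [3 6 3 3]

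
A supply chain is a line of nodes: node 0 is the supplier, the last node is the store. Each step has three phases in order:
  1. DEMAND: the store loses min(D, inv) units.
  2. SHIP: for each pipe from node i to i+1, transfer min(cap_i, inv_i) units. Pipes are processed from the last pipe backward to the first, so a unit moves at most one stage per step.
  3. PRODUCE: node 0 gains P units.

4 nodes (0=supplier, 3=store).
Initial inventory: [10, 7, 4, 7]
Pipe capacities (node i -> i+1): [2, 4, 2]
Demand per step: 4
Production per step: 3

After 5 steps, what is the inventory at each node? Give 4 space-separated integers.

Step 1: demand=4,sold=4 ship[2->3]=2 ship[1->2]=4 ship[0->1]=2 prod=3 -> inv=[11 5 6 5]
Step 2: demand=4,sold=4 ship[2->3]=2 ship[1->2]=4 ship[0->1]=2 prod=3 -> inv=[12 3 8 3]
Step 3: demand=4,sold=3 ship[2->3]=2 ship[1->2]=3 ship[0->1]=2 prod=3 -> inv=[13 2 9 2]
Step 4: demand=4,sold=2 ship[2->3]=2 ship[1->2]=2 ship[0->1]=2 prod=3 -> inv=[14 2 9 2]
Step 5: demand=4,sold=2 ship[2->3]=2 ship[1->2]=2 ship[0->1]=2 prod=3 -> inv=[15 2 9 2]

15 2 9 2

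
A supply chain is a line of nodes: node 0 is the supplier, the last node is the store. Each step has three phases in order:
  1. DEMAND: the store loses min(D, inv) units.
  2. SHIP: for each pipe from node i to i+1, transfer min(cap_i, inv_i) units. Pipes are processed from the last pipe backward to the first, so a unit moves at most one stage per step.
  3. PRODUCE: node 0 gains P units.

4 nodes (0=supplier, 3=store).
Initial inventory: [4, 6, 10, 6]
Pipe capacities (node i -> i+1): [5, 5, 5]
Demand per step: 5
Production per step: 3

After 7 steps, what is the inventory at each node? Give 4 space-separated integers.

Step 1: demand=5,sold=5 ship[2->3]=5 ship[1->2]=5 ship[0->1]=4 prod=3 -> inv=[3 5 10 6]
Step 2: demand=5,sold=5 ship[2->3]=5 ship[1->2]=5 ship[0->1]=3 prod=3 -> inv=[3 3 10 6]
Step 3: demand=5,sold=5 ship[2->3]=5 ship[1->2]=3 ship[0->1]=3 prod=3 -> inv=[3 3 8 6]
Step 4: demand=5,sold=5 ship[2->3]=5 ship[1->2]=3 ship[0->1]=3 prod=3 -> inv=[3 3 6 6]
Step 5: demand=5,sold=5 ship[2->3]=5 ship[1->2]=3 ship[0->1]=3 prod=3 -> inv=[3 3 4 6]
Step 6: demand=5,sold=5 ship[2->3]=4 ship[1->2]=3 ship[0->1]=3 prod=3 -> inv=[3 3 3 5]
Step 7: demand=5,sold=5 ship[2->3]=3 ship[1->2]=3 ship[0->1]=3 prod=3 -> inv=[3 3 3 3]

3 3 3 3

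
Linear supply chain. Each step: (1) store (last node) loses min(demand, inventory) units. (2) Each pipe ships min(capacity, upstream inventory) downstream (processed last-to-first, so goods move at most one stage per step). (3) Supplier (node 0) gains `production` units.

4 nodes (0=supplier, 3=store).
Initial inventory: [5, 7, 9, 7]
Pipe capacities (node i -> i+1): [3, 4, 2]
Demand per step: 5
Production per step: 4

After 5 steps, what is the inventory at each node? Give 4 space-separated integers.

Step 1: demand=5,sold=5 ship[2->3]=2 ship[1->2]=4 ship[0->1]=3 prod=4 -> inv=[6 6 11 4]
Step 2: demand=5,sold=4 ship[2->3]=2 ship[1->2]=4 ship[0->1]=3 prod=4 -> inv=[7 5 13 2]
Step 3: demand=5,sold=2 ship[2->3]=2 ship[1->2]=4 ship[0->1]=3 prod=4 -> inv=[8 4 15 2]
Step 4: demand=5,sold=2 ship[2->3]=2 ship[1->2]=4 ship[0->1]=3 prod=4 -> inv=[9 3 17 2]
Step 5: demand=5,sold=2 ship[2->3]=2 ship[1->2]=3 ship[0->1]=3 prod=4 -> inv=[10 3 18 2]

10 3 18 2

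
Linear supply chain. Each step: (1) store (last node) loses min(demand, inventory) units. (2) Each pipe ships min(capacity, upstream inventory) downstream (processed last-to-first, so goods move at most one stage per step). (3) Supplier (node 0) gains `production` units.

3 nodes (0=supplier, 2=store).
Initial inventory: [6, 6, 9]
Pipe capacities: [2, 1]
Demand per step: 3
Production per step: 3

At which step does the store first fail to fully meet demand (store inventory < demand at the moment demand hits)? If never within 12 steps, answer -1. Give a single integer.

Step 1: demand=3,sold=3 ship[1->2]=1 ship[0->1]=2 prod=3 -> [7 7 7]
Step 2: demand=3,sold=3 ship[1->2]=1 ship[0->1]=2 prod=3 -> [8 8 5]
Step 3: demand=3,sold=3 ship[1->2]=1 ship[0->1]=2 prod=3 -> [9 9 3]
Step 4: demand=3,sold=3 ship[1->2]=1 ship[0->1]=2 prod=3 -> [10 10 1]
Step 5: demand=3,sold=1 ship[1->2]=1 ship[0->1]=2 prod=3 -> [11 11 1]
Step 6: demand=3,sold=1 ship[1->2]=1 ship[0->1]=2 prod=3 -> [12 12 1]
Step 7: demand=3,sold=1 ship[1->2]=1 ship[0->1]=2 prod=3 -> [13 13 1]
Step 8: demand=3,sold=1 ship[1->2]=1 ship[0->1]=2 prod=3 -> [14 14 1]
Step 9: demand=3,sold=1 ship[1->2]=1 ship[0->1]=2 prod=3 -> [15 15 1]
Step 10: demand=3,sold=1 ship[1->2]=1 ship[0->1]=2 prod=3 -> [16 16 1]
Step 11: demand=3,sold=1 ship[1->2]=1 ship[0->1]=2 prod=3 -> [17 17 1]
Step 12: demand=3,sold=1 ship[1->2]=1 ship[0->1]=2 prod=3 -> [18 18 1]
First stockout at step 5

5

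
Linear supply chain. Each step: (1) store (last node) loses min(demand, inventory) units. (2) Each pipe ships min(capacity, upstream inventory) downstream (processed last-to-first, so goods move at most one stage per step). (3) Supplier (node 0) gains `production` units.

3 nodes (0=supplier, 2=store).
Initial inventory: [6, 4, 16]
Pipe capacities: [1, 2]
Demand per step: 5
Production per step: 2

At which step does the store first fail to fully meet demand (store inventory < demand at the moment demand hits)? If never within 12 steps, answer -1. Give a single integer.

Step 1: demand=5,sold=5 ship[1->2]=2 ship[0->1]=1 prod=2 -> [7 3 13]
Step 2: demand=5,sold=5 ship[1->2]=2 ship[0->1]=1 prod=2 -> [8 2 10]
Step 3: demand=5,sold=5 ship[1->2]=2 ship[0->1]=1 prod=2 -> [9 1 7]
Step 4: demand=5,sold=5 ship[1->2]=1 ship[0->1]=1 prod=2 -> [10 1 3]
Step 5: demand=5,sold=3 ship[1->2]=1 ship[0->1]=1 prod=2 -> [11 1 1]
Step 6: demand=5,sold=1 ship[1->2]=1 ship[0->1]=1 prod=2 -> [12 1 1]
Step 7: demand=5,sold=1 ship[1->2]=1 ship[0->1]=1 prod=2 -> [13 1 1]
Step 8: demand=5,sold=1 ship[1->2]=1 ship[0->1]=1 prod=2 -> [14 1 1]
Step 9: demand=5,sold=1 ship[1->2]=1 ship[0->1]=1 prod=2 -> [15 1 1]
Step 10: demand=5,sold=1 ship[1->2]=1 ship[0->1]=1 prod=2 -> [16 1 1]
Step 11: demand=5,sold=1 ship[1->2]=1 ship[0->1]=1 prod=2 -> [17 1 1]
Step 12: demand=5,sold=1 ship[1->2]=1 ship[0->1]=1 prod=2 -> [18 1 1]
First stockout at step 5

5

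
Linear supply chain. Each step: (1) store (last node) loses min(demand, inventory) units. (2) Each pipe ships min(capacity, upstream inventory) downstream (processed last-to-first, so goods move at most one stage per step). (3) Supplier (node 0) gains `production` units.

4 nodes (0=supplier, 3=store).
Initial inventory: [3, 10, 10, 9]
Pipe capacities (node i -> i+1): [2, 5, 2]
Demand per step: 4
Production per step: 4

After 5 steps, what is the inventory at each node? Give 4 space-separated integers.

Step 1: demand=4,sold=4 ship[2->3]=2 ship[1->2]=5 ship[0->1]=2 prod=4 -> inv=[5 7 13 7]
Step 2: demand=4,sold=4 ship[2->3]=2 ship[1->2]=5 ship[0->1]=2 prod=4 -> inv=[7 4 16 5]
Step 3: demand=4,sold=4 ship[2->3]=2 ship[1->2]=4 ship[0->1]=2 prod=4 -> inv=[9 2 18 3]
Step 4: demand=4,sold=3 ship[2->3]=2 ship[1->2]=2 ship[0->1]=2 prod=4 -> inv=[11 2 18 2]
Step 5: demand=4,sold=2 ship[2->3]=2 ship[1->2]=2 ship[0->1]=2 prod=4 -> inv=[13 2 18 2]

13 2 18 2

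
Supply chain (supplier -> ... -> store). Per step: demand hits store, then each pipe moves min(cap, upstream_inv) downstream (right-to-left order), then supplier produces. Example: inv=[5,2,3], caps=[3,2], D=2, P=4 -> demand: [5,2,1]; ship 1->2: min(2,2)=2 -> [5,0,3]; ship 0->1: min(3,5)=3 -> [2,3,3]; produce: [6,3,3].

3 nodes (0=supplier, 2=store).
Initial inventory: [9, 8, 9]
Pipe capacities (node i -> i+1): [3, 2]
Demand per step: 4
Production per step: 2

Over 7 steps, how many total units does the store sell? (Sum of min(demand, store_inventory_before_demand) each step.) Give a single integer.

Step 1: sold=4 (running total=4) -> [8 9 7]
Step 2: sold=4 (running total=8) -> [7 10 5]
Step 3: sold=4 (running total=12) -> [6 11 3]
Step 4: sold=3 (running total=15) -> [5 12 2]
Step 5: sold=2 (running total=17) -> [4 13 2]
Step 6: sold=2 (running total=19) -> [3 14 2]
Step 7: sold=2 (running total=21) -> [2 15 2]

Answer: 21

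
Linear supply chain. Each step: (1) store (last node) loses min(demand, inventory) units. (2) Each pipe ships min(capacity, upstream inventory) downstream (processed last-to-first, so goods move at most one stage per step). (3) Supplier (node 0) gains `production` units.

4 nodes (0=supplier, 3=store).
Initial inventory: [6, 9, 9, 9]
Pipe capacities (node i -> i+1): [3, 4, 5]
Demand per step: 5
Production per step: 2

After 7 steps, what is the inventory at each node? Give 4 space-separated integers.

Step 1: demand=5,sold=5 ship[2->3]=5 ship[1->2]=4 ship[0->1]=3 prod=2 -> inv=[5 8 8 9]
Step 2: demand=5,sold=5 ship[2->3]=5 ship[1->2]=4 ship[0->1]=3 prod=2 -> inv=[4 7 7 9]
Step 3: demand=5,sold=5 ship[2->3]=5 ship[1->2]=4 ship[0->1]=3 prod=2 -> inv=[3 6 6 9]
Step 4: demand=5,sold=5 ship[2->3]=5 ship[1->2]=4 ship[0->1]=3 prod=2 -> inv=[2 5 5 9]
Step 5: demand=5,sold=5 ship[2->3]=5 ship[1->2]=4 ship[0->1]=2 prod=2 -> inv=[2 3 4 9]
Step 6: demand=5,sold=5 ship[2->3]=4 ship[1->2]=3 ship[0->1]=2 prod=2 -> inv=[2 2 3 8]
Step 7: demand=5,sold=5 ship[2->3]=3 ship[1->2]=2 ship[0->1]=2 prod=2 -> inv=[2 2 2 6]

2 2 2 6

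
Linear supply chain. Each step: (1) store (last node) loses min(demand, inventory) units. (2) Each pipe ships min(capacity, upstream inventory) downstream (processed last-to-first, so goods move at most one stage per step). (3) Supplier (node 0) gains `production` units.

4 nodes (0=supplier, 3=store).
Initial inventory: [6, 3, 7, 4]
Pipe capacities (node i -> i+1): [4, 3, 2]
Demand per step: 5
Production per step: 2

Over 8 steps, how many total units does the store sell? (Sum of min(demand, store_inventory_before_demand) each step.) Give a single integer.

Step 1: sold=4 (running total=4) -> [4 4 8 2]
Step 2: sold=2 (running total=6) -> [2 5 9 2]
Step 3: sold=2 (running total=8) -> [2 4 10 2]
Step 4: sold=2 (running total=10) -> [2 3 11 2]
Step 5: sold=2 (running total=12) -> [2 2 12 2]
Step 6: sold=2 (running total=14) -> [2 2 12 2]
Step 7: sold=2 (running total=16) -> [2 2 12 2]
Step 8: sold=2 (running total=18) -> [2 2 12 2]

Answer: 18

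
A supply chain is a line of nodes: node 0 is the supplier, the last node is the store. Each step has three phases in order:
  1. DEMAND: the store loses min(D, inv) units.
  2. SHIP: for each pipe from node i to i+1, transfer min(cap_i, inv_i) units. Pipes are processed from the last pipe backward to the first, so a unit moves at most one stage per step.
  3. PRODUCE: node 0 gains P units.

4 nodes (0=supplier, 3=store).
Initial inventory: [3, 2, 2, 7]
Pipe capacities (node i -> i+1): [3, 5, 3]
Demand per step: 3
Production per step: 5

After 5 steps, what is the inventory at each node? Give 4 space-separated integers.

Step 1: demand=3,sold=3 ship[2->3]=2 ship[1->2]=2 ship[0->1]=3 prod=5 -> inv=[5 3 2 6]
Step 2: demand=3,sold=3 ship[2->3]=2 ship[1->2]=3 ship[0->1]=3 prod=5 -> inv=[7 3 3 5]
Step 3: demand=3,sold=3 ship[2->3]=3 ship[1->2]=3 ship[0->1]=3 prod=5 -> inv=[9 3 3 5]
Step 4: demand=3,sold=3 ship[2->3]=3 ship[1->2]=3 ship[0->1]=3 prod=5 -> inv=[11 3 3 5]
Step 5: demand=3,sold=3 ship[2->3]=3 ship[1->2]=3 ship[0->1]=3 prod=5 -> inv=[13 3 3 5]

13 3 3 5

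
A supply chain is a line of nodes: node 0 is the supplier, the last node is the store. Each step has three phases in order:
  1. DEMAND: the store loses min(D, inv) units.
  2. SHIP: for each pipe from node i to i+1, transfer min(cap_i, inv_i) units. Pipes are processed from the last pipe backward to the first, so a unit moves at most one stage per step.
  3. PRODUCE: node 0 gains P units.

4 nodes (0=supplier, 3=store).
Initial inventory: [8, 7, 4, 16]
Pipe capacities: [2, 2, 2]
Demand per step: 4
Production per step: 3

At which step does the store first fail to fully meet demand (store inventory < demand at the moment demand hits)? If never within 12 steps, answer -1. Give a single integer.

Step 1: demand=4,sold=4 ship[2->3]=2 ship[1->2]=2 ship[0->1]=2 prod=3 -> [9 7 4 14]
Step 2: demand=4,sold=4 ship[2->3]=2 ship[1->2]=2 ship[0->1]=2 prod=3 -> [10 7 4 12]
Step 3: demand=4,sold=4 ship[2->3]=2 ship[1->2]=2 ship[0->1]=2 prod=3 -> [11 7 4 10]
Step 4: demand=4,sold=4 ship[2->3]=2 ship[1->2]=2 ship[0->1]=2 prod=3 -> [12 7 4 8]
Step 5: demand=4,sold=4 ship[2->3]=2 ship[1->2]=2 ship[0->1]=2 prod=3 -> [13 7 4 6]
Step 6: demand=4,sold=4 ship[2->3]=2 ship[1->2]=2 ship[0->1]=2 prod=3 -> [14 7 4 4]
Step 7: demand=4,sold=4 ship[2->3]=2 ship[1->2]=2 ship[0->1]=2 prod=3 -> [15 7 4 2]
Step 8: demand=4,sold=2 ship[2->3]=2 ship[1->2]=2 ship[0->1]=2 prod=3 -> [16 7 4 2]
Step 9: demand=4,sold=2 ship[2->3]=2 ship[1->2]=2 ship[0->1]=2 prod=3 -> [17 7 4 2]
Step 10: demand=4,sold=2 ship[2->3]=2 ship[1->2]=2 ship[0->1]=2 prod=3 -> [18 7 4 2]
Step 11: demand=4,sold=2 ship[2->3]=2 ship[1->2]=2 ship[0->1]=2 prod=3 -> [19 7 4 2]
Step 12: demand=4,sold=2 ship[2->3]=2 ship[1->2]=2 ship[0->1]=2 prod=3 -> [20 7 4 2]
First stockout at step 8

8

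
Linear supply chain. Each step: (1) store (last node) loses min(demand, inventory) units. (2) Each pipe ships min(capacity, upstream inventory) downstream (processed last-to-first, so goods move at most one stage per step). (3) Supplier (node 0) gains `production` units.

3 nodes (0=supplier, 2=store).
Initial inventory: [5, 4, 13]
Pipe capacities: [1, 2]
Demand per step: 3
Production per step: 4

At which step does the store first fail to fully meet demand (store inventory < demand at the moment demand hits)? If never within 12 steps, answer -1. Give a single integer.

Step 1: demand=3,sold=3 ship[1->2]=2 ship[0->1]=1 prod=4 -> [8 3 12]
Step 2: demand=3,sold=3 ship[1->2]=2 ship[0->1]=1 prod=4 -> [11 2 11]
Step 3: demand=3,sold=3 ship[1->2]=2 ship[0->1]=1 prod=4 -> [14 1 10]
Step 4: demand=3,sold=3 ship[1->2]=1 ship[0->1]=1 prod=4 -> [17 1 8]
Step 5: demand=3,sold=3 ship[1->2]=1 ship[0->1]=1 prod=4 -> [20 1 6]
Step 6: demand=3,sold=3 ship[1->2]=1 ship[0->1]=1 prod=4 -> [23 1 4]
Step 7: demand=3,sold=3 ship[1->2]=1 ship[0->1]=1 prod=4 -> [26 1 2]
Step 8: demand=3,sold=2 ship[1->2]=1 ship[0->1]=1 prod=4 -> [29 1 1]
Step 9: demand=3,sold=1 ship[1->2]=1 ship[0->1]=1 prod=4 -> [32 1 1]
Step 10: demand=3,sold=1 ship[1->2]=1 ship[0->1]=1 prod=4 -> [35 1 1]
Step 11: demand=3,sold=1 ship[1->2]=1 ship[0->1]=1 prod=4 -> [38 1 1]
Step 12: demand=3,sold=1 ship[1->2]=1 ship[0->1]=1 prod=4 -> [41 1 1]
First stockout at step 8

8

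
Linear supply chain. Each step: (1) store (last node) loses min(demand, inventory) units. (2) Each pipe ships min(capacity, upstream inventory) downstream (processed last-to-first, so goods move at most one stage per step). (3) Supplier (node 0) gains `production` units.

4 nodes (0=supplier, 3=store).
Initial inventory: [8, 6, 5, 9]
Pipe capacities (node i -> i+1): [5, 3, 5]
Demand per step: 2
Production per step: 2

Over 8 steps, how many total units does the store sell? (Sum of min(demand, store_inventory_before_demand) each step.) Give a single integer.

Step 1: sold=2 (running total=2) -> [5 8 3 12]
Step 2: sold=2 (running total=4) -> [2 10 3 13]
Step 3: sold=2 (running total=6) -> [2 9 3 14]
Step 4: sold=2 (running total=8) -> [2 8 3 15]
Step 5: sold=2 (running total=10) -> [2 7 3 16]
Step 6: sold=2 (running total=12) -> [2 6 3 17]
Step 7: sold=2 (running total=14) -> [2 5 3 18]
Step 8: sold=2 (running total=16) -> [2 4 3 19]

Answer: 16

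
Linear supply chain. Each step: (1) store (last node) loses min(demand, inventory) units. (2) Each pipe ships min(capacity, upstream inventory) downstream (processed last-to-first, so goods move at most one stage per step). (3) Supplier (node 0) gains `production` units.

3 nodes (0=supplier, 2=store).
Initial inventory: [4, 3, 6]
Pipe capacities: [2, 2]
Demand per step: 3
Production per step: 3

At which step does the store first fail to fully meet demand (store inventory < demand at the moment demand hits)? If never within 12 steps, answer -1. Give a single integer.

Step 1: demand=3,sold=3 ship[1->2]=2 ship[0->1]=2 prod=3 -> [5 3 5]
Step 2: demand=3,sold=3 ship[1->2]=2 ship[0->1]=2 prod=3 -> [6 3 4]
Step 3: demand=3,sold=3 ship[1->2]=2 ship[0->1]=2 prod=3 -> [7 3 3]
Step 4: demand=3,sold=3 ship[1->2]=2 ship[0->1]=2 prod=3 -> [8 3 2]
Step 5: demand=3,sold=2 ship[1->2]=2 ship[0->1]=2 prod=3 -> [9 3 2]
Step 6: demand=3,sold=2 ship[1->2]=2 ship[0->1]=2 prod=3 -> [10 3 2]
Step 7: demand=3,sold=2 ship[1->2]=2 ship[0->1]=2 prod=3 -> [11 3 2]
Step 8: demand=3,sold=2 ship[1->2]=2 ship[0->1]=2 prod=3 -> [12 3 2]
Step 9: demand=3,sold=2 ship[1->2]=2 ship[0->1]=2 prod=3 -> [13 3 2]
Step 10: demand=3,sold=2 ship[1->2]=2 ship[0->1]=2 prod=3 -> [14 3 2]
Step 11: demand=3,sold=2 ship[1->2]=2 ship[0->1]=2 prod=3 -> [15 3 2]
Step 12: demand=3,sold=2 ship[1->2]=2 ship[0->1]=2 prod=3 -> [16 3 2]
First stockout at step 5

5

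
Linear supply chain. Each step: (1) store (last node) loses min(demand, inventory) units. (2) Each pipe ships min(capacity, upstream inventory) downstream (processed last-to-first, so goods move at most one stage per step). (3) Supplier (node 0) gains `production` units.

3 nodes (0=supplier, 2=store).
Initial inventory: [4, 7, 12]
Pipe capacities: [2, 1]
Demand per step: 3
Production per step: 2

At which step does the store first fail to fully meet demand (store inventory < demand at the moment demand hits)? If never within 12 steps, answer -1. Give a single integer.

Step 1: demand=3,sold=3 ship[1->2]=1 ship[0->1]=2 prod=2 -> [4 8 10]
Step 2: demand=3,sold=3 ship[1->2]=1 ship[0->1]=2 prod=2 -> [4 9 8]
Step 3: demand=3,sold=3 ship[1->2]=1 ship[0->1]=2 prod=2 -> [4 10 6]
Step 4: demand=3,sold=3 ship[1->2]=1 ship[0->1]=2 prod=2 -> [4 11 4]
Step 5: demand=3,sold=3 ship[1->2]=1 ship[0->1]=2 prod=2 -> [4 12 2]
Step 6: demand=3,sold=2 ship[1->2]=1 ship[0->1]=2 prod=2 -> [4 13 1]
Step 7: demand=3,sold=1 ship[1->2]=1 ship[0->1]=2 prod=2 -> [4 14 1]
Step 8: demand=3,sold=1 ship[1->2]=1 ship[0->1]=2 prod=2 -> [4 15 1]
Step 9: demand=3,sold=1 ship[1->2]=1 ship[0->1]=2 prod=2 -> [4 16 1]
Step 10: demand=3,sold=1 ship[1->2]=1 ship[0->1]=2 prod=2 -> [4 17 1]
Step 11: demand=3,sold=1 ship[1->2]=1 ship[0->1]=2 prod=2 -> [4 18 1]
Step 12: demand=3,sold=1 ship[1->2]=1 ship[0->1]=2 prod=2 -> [4 19 1]
First stockout at step 6

6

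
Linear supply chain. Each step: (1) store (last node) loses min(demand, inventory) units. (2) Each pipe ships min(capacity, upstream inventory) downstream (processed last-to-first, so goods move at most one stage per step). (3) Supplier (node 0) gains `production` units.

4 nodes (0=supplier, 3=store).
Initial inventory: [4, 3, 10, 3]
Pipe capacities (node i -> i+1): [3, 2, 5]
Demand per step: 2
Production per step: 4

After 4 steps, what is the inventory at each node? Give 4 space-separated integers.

Step 1: demand=2,sold=2 ship[2->3]=5 ship[1->2]=2 ship[0->1]=3 prod=4 -> inv=[5 4 7 6]
Step 2: demand=2,sold=2 ship[2->3]=5 ship[1->2]=2 ship[0->1]=3 prod=4 -> inv=[6 5 4 9]
Step 3: demand=2,sold=2 ship[2->3]=4 ship[1->2]=2 ship[0->1]=3 prod=4 -> inv=[7 6 2 11]
Step 4: demand=2,sold=2 ship[2->3]=2 ship[1->2]=2 ship[0->1]=3 prod=4 -> inv=[8 7 2 11]

8 7 2 11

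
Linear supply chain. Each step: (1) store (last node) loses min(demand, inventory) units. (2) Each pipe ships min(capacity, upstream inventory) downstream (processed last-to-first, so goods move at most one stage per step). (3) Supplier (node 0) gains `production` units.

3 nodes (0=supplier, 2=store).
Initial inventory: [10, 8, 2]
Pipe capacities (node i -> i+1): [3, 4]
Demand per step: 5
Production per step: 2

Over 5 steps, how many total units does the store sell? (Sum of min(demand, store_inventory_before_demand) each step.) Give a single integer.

Answer: 18

Derivation:
Step 1: sold=2 (running total=2) -> [9 7 4]
Step 2: sold=4 (running total=6) -> [8 6 4]
Step 3: sold=4 (running total=10) -> [7 5 4]
Step 4: sold=4 (running total=14) -> [6 4 4]
Step 5: sold=4 (running total=18) -> [5 3 4]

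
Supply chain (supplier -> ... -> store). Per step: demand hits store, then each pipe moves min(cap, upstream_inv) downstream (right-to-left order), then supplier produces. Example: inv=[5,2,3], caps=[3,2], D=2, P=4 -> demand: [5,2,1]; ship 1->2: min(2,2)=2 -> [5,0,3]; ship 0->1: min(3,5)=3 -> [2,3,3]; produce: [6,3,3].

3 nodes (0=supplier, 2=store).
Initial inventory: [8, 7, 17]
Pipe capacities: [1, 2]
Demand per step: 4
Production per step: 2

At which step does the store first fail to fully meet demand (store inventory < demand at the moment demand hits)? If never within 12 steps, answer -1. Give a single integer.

Step 1: demand=4,sold=4 ship[1->2]=2 ship[0->1]=1 prod=2 -> [9 6 15]
Step 2: demand=4,sold=4 ship[1->2]=2 ship[0->1]=1 prod=2 -> [10 5 13]
Step 3: demand=4,sold=4 ship[1->2]=2 ship[0->1]=1 prod=2 -> [11 4 11]
Step 4: demand=4,sold=4 ship[1->2]=2 ship[0->1]=1 prod=2 -> [12 3 9]
Step 5: demand=4,sold=4 ship[1->2]=2 ship[0->1]=1 prod=2 -> [13 2 7]
Step 6: demand=4,sold=4 ship[1->2]=2 ship[0->1]=1 prod=2 -> [14 1 5]
Step 7: demand=4,sold=4 ship[1->2]=1 ship[0->1]=1 prod=2 -> [15 1 2]
Step 8: demand=4,sold=2 ship[1->2]=1 ship[0->1]=1 prod=2 -> [16 1 1]
Step 9: demand=4,sold=1 ship[1->2]=1 ship[0->1]=1 prod=2 -> [17 1 1]
Step 10: demand=4,sold=1 ship[1->2]=1 ship[0->1]=1 prod=2 -> [18 1 1]
Step 11: demand=4,sold=1 ship[1->2]=1 ship[0->1]=1 prod=2 -> [19 1 1]
Step 12: demand=4,sold=1 ship[1->2]=1 ship[0->1]=1 prod=2 -> [20 1 1]
First stockout at step 8

8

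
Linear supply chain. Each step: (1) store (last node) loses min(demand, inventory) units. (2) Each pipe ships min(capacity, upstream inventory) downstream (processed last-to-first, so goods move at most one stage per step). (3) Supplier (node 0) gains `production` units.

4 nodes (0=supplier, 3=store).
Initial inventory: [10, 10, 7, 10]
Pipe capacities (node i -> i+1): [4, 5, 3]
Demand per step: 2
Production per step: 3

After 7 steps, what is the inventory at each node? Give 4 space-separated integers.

Step 1: demand=2,sold=2 ship[2->3]=3 ship[1->2]=5 ship[0->1]=4 prod=3 -> inv=[9 9 9 11]
Step 2: demand=2,sold=2 ship[2->3]=3 ship[1->2]=5 ship[0->1]=4 prod=3 -> inv=[8 8 11 12]
Step 3: demand=2,sold=2 ship[2->3]=3 ship[1->2]=5 ship[0->1]=4 prod=3 -> inv=[7 7 13 13]
Step 4: demand=2,sold=2 ship[2->3]=3 ship[1->2]=5 ship[0->1]=4 prod=3 -> inv=[6 6 15 14]
Step 5: demand=2,sold=2 ship[2->3]=3 ship[1->2]=5 ship[0->1]=4 prod=3 -> inv=[5 5 17 15]
Step 6: demand=2,sold=2 ship[2->3]=3 ship[1->2]=5 ship[0->1]=4 prod=3 -> inv=[4 4 19 16]
Step 7: demand=2,sold=2 ship[2->3]=3 ship[1->2]=4 ship[0->1]=4 prod=3 -> inv=[3 4 20 17]

3 4 20 17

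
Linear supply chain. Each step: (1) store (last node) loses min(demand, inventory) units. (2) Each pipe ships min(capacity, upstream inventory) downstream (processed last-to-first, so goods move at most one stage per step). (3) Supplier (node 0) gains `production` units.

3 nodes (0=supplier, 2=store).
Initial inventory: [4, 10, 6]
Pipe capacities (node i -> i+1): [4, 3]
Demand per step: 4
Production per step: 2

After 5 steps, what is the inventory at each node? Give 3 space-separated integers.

Step 1: demand=4,sold=4 ship[1->2]=3 ship[0->1]=4 prod=2 -> inv=[2 11 5]
Step 2: demand=4,sold=4 ship[1->2]=3 ship[0->1]=2 prod=2 -> inv=[2 10 4]
Step 3: demand=4,sold=4 ship[1->2]=3 ship[0->1]=2 prod=2 -> inv=[2 9 3]
Step 4: demand=4,sold=3 ship[1->2]=3 ship[0->1]=2 prod=2 -> inv=[2 8 3]
Step 5: demand=4,sold=3 ship[1->2]=3 ship[0->1]=2 prod=2 -> inv=[2 7 3]

2 7 3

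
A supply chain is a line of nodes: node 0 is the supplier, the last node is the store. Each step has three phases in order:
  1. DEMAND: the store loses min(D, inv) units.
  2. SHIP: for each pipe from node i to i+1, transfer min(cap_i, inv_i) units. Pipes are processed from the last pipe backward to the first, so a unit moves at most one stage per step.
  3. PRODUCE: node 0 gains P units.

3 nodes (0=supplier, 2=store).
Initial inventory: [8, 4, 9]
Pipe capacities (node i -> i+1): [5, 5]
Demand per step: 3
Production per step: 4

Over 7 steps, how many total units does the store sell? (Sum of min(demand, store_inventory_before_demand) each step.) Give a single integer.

Answer: 21

Derivation:
Step 1: sold=3 (running total=3) -> [7 5 10]
Step 2: sold=3 (running total=6) -> [6 5 12]
Step 3: sold=3 (running total=9) -> [5 5 14]
Step 4: sold=3 (running total=12) -> [4 5 16]
Step 5: sold=3 (running total=15) -> [4 4 18]
Step 6: sold=3 (running total=18) -> [4 4 19]
Step 7: sold=3 (running total=21) -> [4 4 20]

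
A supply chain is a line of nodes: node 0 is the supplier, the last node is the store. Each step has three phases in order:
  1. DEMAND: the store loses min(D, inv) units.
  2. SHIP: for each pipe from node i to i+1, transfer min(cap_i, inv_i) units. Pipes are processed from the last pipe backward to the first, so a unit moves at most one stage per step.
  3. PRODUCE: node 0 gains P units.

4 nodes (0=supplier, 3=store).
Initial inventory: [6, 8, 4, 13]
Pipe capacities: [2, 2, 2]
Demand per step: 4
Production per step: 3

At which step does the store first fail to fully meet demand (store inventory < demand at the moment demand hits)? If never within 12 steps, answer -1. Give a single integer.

Step 1: demand=4,sold=4 ship[2->3]=2 ship[1->2]=2 ship[0->1]=2 prod=3 -> [7 8 4 11]
Step 2: demand=4,sold=4 ship[2->3]=2 ship[1->2]=2 ship[0->1]=2 prod=3 -> [8 8 4 9]
Step 3: demand=4,sold=4 ship[2->3]=2 ship[1->2]=2 ship[0->1]=2 prod=3 -> [9 8 4 7]
Step 4: demand=4,sold=4 ship[2->3]=2 ship[1->2]=2 ship[0->1]=2 prod=3 -> [10 8 4 5]
Step 5: demand=4,sold=4 ship[2->3]=2 ship[1->2]=2 ship[0->1]=2 prod=3 -> [11 8 4 3]
Step 6: demand=4,sold=3 ship[2->3]=2 ship[1->2]=2 ship[0->1]=2 prod=3 -> [12 8 4 2]
Step 7: demand=4,sold=2 ship[2->3]=2 ship[1->2]=2 ship[0->1]=2 prod=3 -> [13 8 4 2]
Step 8: demand=4,sold=2 ship[2->3]=2 ship[1->2]=2 ship[0->1]=2 prod=3 -> [14 8 4 2]
Step 9: demand=4,sold=2 ship[2->3]=2 ship[1->2]=2 ship[0->1]=2 prod=3 -> [15 8 4 2]
Step 10: demand=4,sold=2 ship[2->3]=2 ship[1->2]=2 ship[0->1]=2 prod=3 -> [16 8 4 2]
Step 11: demand=4,sold=2 ship[2->3]=2 ship[1->2]=2 ship[0->1]=2 prod=3 -> [17 8 4 2]
Step 12: demand=4,sold=2 ship[2->3]=2 ship[1->2]=2 ship[0->1]=2 prod=3 -> [18 8 4 2]
First stockout at step 6

6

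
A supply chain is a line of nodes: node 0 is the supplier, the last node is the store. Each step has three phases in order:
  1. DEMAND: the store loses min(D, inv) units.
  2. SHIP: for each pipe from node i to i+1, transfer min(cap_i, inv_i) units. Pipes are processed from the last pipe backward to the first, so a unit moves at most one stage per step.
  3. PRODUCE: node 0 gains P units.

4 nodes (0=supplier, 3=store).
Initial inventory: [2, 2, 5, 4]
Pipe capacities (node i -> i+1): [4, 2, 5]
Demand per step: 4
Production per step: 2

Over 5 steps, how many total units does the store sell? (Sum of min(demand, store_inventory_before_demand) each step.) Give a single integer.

Answer: 15

Derivation:
Step 1: sold=4 (running total=4) -> [2 2 2 5]
Step 2: sold=4 (running total=8) -> [2 2 2 3]
Step 3: sold=3 (running total=11) -> [2 2 2 2]
Step 4: sold=2 (running total=13) -> [2 2 2 2]
Step 5: sold=2 (running total=15) -> [2 2 2 2]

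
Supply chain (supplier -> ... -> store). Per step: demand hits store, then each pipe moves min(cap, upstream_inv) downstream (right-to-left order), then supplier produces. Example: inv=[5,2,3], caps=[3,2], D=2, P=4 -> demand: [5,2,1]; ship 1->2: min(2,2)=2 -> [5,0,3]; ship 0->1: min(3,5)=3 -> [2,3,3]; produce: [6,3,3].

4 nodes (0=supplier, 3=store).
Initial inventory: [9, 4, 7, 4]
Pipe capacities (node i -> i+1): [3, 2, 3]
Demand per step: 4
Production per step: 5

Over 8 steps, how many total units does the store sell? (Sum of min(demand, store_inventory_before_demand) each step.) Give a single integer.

Answer: 23

Derivation:
Step 1: sold=4 (running total=4) -> [11 5 6 3]
Step 2: sold=3 (running total=7) -> [13 6 5 3]
Step 3: sold=3 (running total=10) -> [15 7 4 3]
Step 4: sold=3 (running total=13) -> [17 8 3 3]
Step 5: sold=3 (running total=16) -> [19 9 2 3]
Step 6: sold=3 (running total=19) -> [21 10 2 2]
Step 7: sold=2 (running total=21) -> [23 11 2 2]
Step 8: sold=2 (running total=23) -> [25 12 2 2]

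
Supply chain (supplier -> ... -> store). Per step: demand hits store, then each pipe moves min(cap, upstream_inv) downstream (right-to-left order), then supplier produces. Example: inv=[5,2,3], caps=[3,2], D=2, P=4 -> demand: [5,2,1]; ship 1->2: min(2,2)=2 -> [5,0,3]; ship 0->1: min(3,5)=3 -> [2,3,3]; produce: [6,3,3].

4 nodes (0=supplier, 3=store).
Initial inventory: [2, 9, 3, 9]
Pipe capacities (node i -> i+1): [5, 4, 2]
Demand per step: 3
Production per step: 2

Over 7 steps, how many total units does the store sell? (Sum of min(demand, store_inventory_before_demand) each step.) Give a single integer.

Answer: 21

Derivation:
Step 1: sold=3 (running total=3) -> [2 7 5 8]
Step 2: sold=3 (running total=6) -> [2 5 7 7]
Step 3: sold=3 (running total=9) -> [2 3 9 6]
Step 4: sold=3 (running total=12) -> [2 2 10 5]
Step 5: sold=3 (running total=15) -> [2 2 10 4]
Step 6: sold=3 (running total=18) -> [2 2 10 3]
Step 7: sold=3 (running total=21) -> [2 2 10 2]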